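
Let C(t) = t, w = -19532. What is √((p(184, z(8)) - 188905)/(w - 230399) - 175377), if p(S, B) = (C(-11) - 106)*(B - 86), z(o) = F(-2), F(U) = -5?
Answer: I*√10954968276269699/249931 ≈ 418.78*I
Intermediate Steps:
z(o) = -5
p(S, B) = 10062 - 117*B (p(S, B) = (-11 - 106)*(B - 86) = -117*(-86 + B) = 10062 - 117*B)
√((p(184, z(8)) - 188905)/(w - 230399) - 175377) = √(((10062 - 117*(-5)) - 188905)/(-19532 - 230399) - 175377) = √(((10062 + 585) - 188905)/(-249931) - 175377) = √((10647 - 188905)*(-1/249931) - 175377) = √(-178258*(-1/249931) - 175377) = √(178258/249931 - 175377) = √(-43831970729/249931) = I*√10954968276269699/249931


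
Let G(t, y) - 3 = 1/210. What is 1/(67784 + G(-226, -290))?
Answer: 210/14235271 ≈ 1.4752e-5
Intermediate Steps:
G(t, y) = 631/210 (G(t, y) = 3 + 1/210 = 631/210)
1/(67784 + G(-226, -290)) = 1/(67784 + 631/210) = 1/(14235271/210) = 210/14235271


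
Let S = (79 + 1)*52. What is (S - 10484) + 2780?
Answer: -3544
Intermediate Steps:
S = 4160 (S = 80*52 = 4160)
(S - 10484) + 2780 = (4160 - 10484) + 2780 = -6324 + 2780 = -3544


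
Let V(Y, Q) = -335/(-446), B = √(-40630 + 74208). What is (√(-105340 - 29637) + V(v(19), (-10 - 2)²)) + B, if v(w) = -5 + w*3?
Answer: 335/446 + √33578 + 43*I*√73 ≈ 183.99 + 367.39*I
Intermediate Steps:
v(w) = -5 + 3*w
B = √33578 ≈ 183.24
V(Y, Q) = 335/446 (V(Y, Q) = -335*(-1/446) = 335/446)
(√(-105340 - 29637) + V(v(19), (-10 - 2)²)) + B = (√(-105340 - 29637) + 335/446) + √33578 = (√(-134977) + 335/446) + √33578 = (43*I*√73 + 335/446) + √33578 = (335/446 + 43*I*√73) + √33578 = 335/446 + √33578 + 43*I*√73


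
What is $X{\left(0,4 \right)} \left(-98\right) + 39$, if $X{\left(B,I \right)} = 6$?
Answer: $-549$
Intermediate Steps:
$X{\left(0,4 \right)} \left(-98\right) + 39 = 6 \left(-98\right) + 39 = -588 + 39 = -549$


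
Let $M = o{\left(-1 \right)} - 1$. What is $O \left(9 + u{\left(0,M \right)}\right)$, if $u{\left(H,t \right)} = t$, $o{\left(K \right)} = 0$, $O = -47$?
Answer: $-376$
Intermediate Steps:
$M = -1$ ($M = 0 - 1 = -1$)
$O \left(9 + u{\left(0,M \right)}\right) = - 47 \left(9 - 1\right) = \left(-47\right) 8 = -376$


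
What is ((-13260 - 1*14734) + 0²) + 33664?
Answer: 5670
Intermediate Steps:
((-13260 - 1*14734) + 0²) + 33664 = ((-13260 - 14734) + 0) + 33664 = (-27994 + 0) + 33664 = -27994 + 33664 = 5670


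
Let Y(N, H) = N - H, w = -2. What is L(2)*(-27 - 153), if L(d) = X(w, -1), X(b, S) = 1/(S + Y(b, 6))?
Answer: 20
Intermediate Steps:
X(b, S) = 1/(-6 + S + b) (X(b, S) = 1/(S + (b - 1*6)) = 1/(S + (b - 6)) = 1/(S + (-6 + b)) = 1/(-6 + S + b))
L(d) = -⅑ (L(d) = 1/(-6 - 1 - 2) = 1/(-9) = -⅑)
L(2)*(-27 - 153) = -(-27 - 153)/9 = -⅑*(-180) = 20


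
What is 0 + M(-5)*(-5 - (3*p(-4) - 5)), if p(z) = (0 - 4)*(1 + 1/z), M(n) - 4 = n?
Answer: -9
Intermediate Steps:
M(n) = 4 + n
p(z) = -4 - 4/z (p(z) = -4*(1 + 1/z) = -4 - 4/z)
0 + M(-5)*(-5 - (3*p(-4) - 5)) = 0 + (4 - 5)*(-5 - (3*(-4 - 4/(-4)) - 5)) = 0 - (-5 - (3*(-4 - 4*(-1/4)) - 5)) = 0 - (-5 - (3*(-4 + 1) - 5)) = 0 - (-5 - (3*(-3) - 5)) = 0 - (-5 - (-9 - 5)) = 0 - (-5 - 1*(-14)) = 0 - (-5 + 14) = 0 - 1*9 = 0 - 9 = -9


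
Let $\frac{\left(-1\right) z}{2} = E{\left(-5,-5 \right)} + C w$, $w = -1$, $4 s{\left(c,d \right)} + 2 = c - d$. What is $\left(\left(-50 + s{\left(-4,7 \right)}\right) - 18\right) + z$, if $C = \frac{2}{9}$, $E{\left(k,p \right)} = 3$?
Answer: $- \frac{2765}{36} \approx -76.806$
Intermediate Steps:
$C = \frac{2}{9}$ ($C = 2 \cdot \frac{1}{9} = \frac{2}{9} \approx 0.22222$)
$s{\left(c,d \right)} = - \frac{1}{2} - \frac{d}{4} + \frac{c}{4}$ ($s{\left(c,d \right)} = - \frac{1}{2} + \frac{c - d}{4} = - \frac{1}{2} + \left(- \frac{d}{4} + \frac{c}{4}\right) = - \frac{1}{2} - \frac{d}{4} + \frac{c}{4}$)
$z = - \frac{50}{9}$ ($z = - 2 \left(3 + \frac{2}{9} \left(-1\right)\right) = - 2 \left(3 - \frac{2}{9}\right) = \left(-2\right) \frac{25}{9} = - \frac{50}{9} \approx -5.5556$)
$\left(\left(-50 + s{\left(-4,7 \right)}\right) - 18\right) + z = \left(\left(-50 - \frac{13}{4}\right) - 18\right) - \frac{50}{9} = \left(- \frac{213}{4} - 18\right) - \frac{50}{9} = - \frac{285}{4} - \frac{50}{9} = - \frac{2765}{36}$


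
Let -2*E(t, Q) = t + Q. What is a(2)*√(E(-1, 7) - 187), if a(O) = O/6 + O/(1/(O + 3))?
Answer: 31*I*√190/3 ≈ 142.44*I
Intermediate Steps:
E(t, Q) = -Q/2 - t/2 (E(t, Q) = -(t + Q)/2 = -(Q + t)/2 = -Q/2 - t/2)
a(O) = O/6 + O*(3 + O) (a(O) = O*(⅙) + O/(1/(3 + O)) = O/6 + O*(3 + O))
a(2)*√(E(-1, 7) - 187) = ((⅙)*2*(19 + 6*2))*√((-½*7 - ½*(-1)) - 187) = ((⅙)*2*(19 + 12))*√((-7/2 + ½) - 187) = ((⅙)*2*31)*√(-3 - 187) = 31*√(-190)/3 = 31*(I*√190)/3 = 31*I*√190/3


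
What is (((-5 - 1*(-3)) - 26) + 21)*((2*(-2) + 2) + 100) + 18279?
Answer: 17593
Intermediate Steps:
(((-5 - 1*(-3)) - 26) + 21)*((2*(-2) + 2) + 100) + 18279 = (((-5 + 3) - 26) + 21)*((-4 + 2) + 100) + 18279 = ((-2 - 26) + 21)*(-2 + 100) + 18279 = (-28 + 21)*98 + 18279 = -7*98 + 18279 = -686 + 18279 = 17593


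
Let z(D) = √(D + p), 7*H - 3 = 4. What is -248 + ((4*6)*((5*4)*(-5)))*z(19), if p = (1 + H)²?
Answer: -248 - 2400*√23 ≈ -11758.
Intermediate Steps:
H = 1 (H = 3/7 + (⅐)*4 = 3/7 + 4/7 = 1)
p = 4 (p = (1 + 1)² = 2² = 4)
z(D) = √(4 + D) (z(D) = √(D + 4) = √(4 + D))
-248 + ((4*6)*((5*4)*(-5)))*z(19) = -248 + ((4*6)*((5*4)*(-5)))*√(4 + 19) = -248 + (24*(20*(-5)))*√23 = -248 + (24*(-100))*√23 = -248 - 2400*√23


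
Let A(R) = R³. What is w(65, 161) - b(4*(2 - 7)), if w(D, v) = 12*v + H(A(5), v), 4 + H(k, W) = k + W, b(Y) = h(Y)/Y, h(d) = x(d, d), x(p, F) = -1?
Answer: 44279/20 ≈ 2213.9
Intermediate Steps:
h(d) = -1
b(Y) = -1/Y
H(k, W) = -4 + W + k (H(k, W) = -4 + (k + W) = -4 + (W + k) = -4 + W + k)
w(D, v) = 121 + 13*v (w(D, v) = 12*v + (-4 + v + 5³) = 12*v + (-4 + v + 125) = 12*v + (121 + v) = 121 + 13*v)
w(65, 161) - b(4*(2 - 7)) = (121 + 13*161) - (-1)/(4*(2 - 7)) = (121 + 2093) - (-1)/(4*(-5)) = 2214 - (-1)/(-20) = 2214 - (-1)*(-1)/20 = 2214 - 1*1/20 = 2214 - 1/20 = 44279/20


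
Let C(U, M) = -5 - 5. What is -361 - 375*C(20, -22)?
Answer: 3389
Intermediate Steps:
C(U, M) = -10
-361 - 375*C(20, -22) = -361 - 375*(-10) = -361 + 3750 = 3389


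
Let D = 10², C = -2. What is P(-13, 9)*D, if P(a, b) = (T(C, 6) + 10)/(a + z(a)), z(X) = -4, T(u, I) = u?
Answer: -800/17 ≈ -47.059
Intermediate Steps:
D = 100
P(a, b) = 8/(-4 + a) (P(a, b) = (-2 + 10)/(a - 4) = 8/(-4 + a))
P(-13, 9)*D = (8/(-4 - 13))*100 = (8/(-17))*100 = (8*(-1/17))*100 = -8/17*100 = -800/17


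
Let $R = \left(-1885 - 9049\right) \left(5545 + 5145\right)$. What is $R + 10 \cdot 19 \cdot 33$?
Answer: $-116878190$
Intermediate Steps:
$R = -116884460$ ($R = \left(-10934\right) 10690 = -116884460$)
$R + 10 \cdot 19 \cdot 33 = -116884460 + 10 \cdot 19 \cdot 33 = -116884460 + 190 \cdot 33 = -116884460 + 6270 = -116878190$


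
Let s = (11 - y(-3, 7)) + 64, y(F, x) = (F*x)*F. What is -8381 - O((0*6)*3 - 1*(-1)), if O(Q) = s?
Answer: -8393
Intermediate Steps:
y(F, x) = x*F**2
s = 12 (s = (11 - 7*(-3)**2) + 64 = (11 - 7*9) + 64 = (11 - 1*63) + 64 = (11 - 63) + 64 = -52 + 64 = 12)
O(Q) = 12
-8381 - O((0*6)*3 - 1*(-1)) = -8381 - 1*12 = -8381 - 12 = -8393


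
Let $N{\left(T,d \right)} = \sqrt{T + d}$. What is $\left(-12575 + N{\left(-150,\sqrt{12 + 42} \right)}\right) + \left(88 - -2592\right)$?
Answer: $-9895 + i \sqrt{150 - 3 \sqrt{6}} \approx -9895.0 + 11.944 i$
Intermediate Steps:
$\left(-12575 + N{\left(-150,\sqrt{12 + 42} \right)}\right) + \left(88 - -2592\right) = \left(-12575 + \sqrt{-150 + \sqrt{12 + 42}}\right) + \left(88 - -2592\right) = \left(-12575 + \sqrt{-150 + \sqrt{54}}\right) + \left(88 + 2592\right) = \left(-12575 + \sqrt{-150 + 3 \sqrt{6}}\right) + 2680 = -9895 + \sqrt{-150 + 3 \sqrt{6}}$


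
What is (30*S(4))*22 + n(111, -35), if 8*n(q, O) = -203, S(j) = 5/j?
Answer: 6397/8 ≈ 799.63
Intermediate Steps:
n(q, O) = -203/8 (n(q, O) = (⅛)*(-203) = -203/8)
(30*S(4))*22 + n(111, -35) = (30*(5/4))*22 - 203/8 = (75/2)*22 - 203/8 = 825 - 203/8 = 6397/8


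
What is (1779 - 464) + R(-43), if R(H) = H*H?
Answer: 3164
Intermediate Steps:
R(H) = H²
(1779 - 464) + R(-43) = (1779 - 464) + (-43)² = 1315 + 1849 = 3164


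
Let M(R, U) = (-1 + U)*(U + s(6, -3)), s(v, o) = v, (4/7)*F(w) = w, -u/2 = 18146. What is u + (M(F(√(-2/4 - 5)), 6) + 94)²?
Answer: -12576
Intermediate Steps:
u = -36292 (u = -2*18146 = -36292)
F(w) = 7*w/4
M(R, U) = (-1 + U)*(6 + U) (M(R, U) = (-1 + U)*(U + 6) = (-1 + U)*(6 + U))
u + (M(F(√(-2/4 - 5)), 6) + 94)² = -36292 + ((-6 + 6² + 5*6) + 94)² = -36292 + ((-6 + 36 + 30) + 94)² = -36292 + (60 + 94)² = -36292 + 154² = -36292 + 23716 = -12576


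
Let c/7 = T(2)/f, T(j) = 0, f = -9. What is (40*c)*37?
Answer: 0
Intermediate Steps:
c = 0 (c = 7*(0/(-9)) = 7*(0*(-⅑)) = 7*0 = 0)
(40*c)*37 = (40*0)*37 = 0*37 = 0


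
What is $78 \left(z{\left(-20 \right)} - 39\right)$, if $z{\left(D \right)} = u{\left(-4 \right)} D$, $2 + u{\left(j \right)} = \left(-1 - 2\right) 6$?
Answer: $28158$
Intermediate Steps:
$u{\left(j \right)} = -20$ ($u{\left(j \right)} = -2 + \left(-1 - 2\right) 6 = -2 - 18 = -20$)
$z{\left(D \right)} = - 20 D$
$78 \left(z{\left(-20 \right)} - 39\right) = 78 \left(\left(-20\right) \left(-20\right) - 39\right) = 78 \left(400 - 39\right) = 78 \cdot 361 = 28158$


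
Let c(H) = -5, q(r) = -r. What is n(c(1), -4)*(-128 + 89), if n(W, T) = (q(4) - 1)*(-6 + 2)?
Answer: -780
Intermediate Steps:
n(W, T) = 20 (n(W, T) = (-1*4 - 1)*(-6 + 2) = (-4 - 1)*(-4) = -5*(-4) = 20)
n(c(1), -4)*(-128 + 89) = 20*(-128 + 89) = 20*(-39) = -780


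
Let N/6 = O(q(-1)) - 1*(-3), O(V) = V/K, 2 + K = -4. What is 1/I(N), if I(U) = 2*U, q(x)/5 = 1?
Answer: 1/26 ≈ 0.038462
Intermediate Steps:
K = -6 (K = -2 - 4 = -6)
q(x) = 5 (q(x) = 5*1 = 5)
O(V) = -V/6 (O(V) = V/(-6) = V*(-⅙) = -V/6)
N = 13 (N = 6*(-⅙*5 - 1*(-3)) = 6*(-⅚ + 3) = 6*(13/6) = 13)
1/I(N) = 1/(2*13) = 1/26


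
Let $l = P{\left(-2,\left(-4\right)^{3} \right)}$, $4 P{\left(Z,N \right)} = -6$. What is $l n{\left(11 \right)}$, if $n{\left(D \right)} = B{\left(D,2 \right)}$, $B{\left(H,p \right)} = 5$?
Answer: $- \frac{15}{2} \approx -7.5$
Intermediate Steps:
$P{\left(Z,N \right)} = - \frac{3}{2}$ ($P{\left(Z,N \right)} = \frac{1}{4} \left(-6\right) = - \frac{3}{2}$)
$l = - \frac{3}{2} \approx -1.5$
$n{\left(D \right)} = 5$
$l n{\left(11 \right)} = \left(- \frac{3}{2}\right) 5 = - \frac{15}{2}$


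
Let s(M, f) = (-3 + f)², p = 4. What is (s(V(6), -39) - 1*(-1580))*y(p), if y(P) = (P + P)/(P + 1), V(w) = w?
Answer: 26752/5 ≈ 5350.4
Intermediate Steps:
y(P) = 2*P/(1 + P) (y(P) = (2*P)/(1 + P) = 2*P/(1 + P))
(s(V(6), -39) - 1*(-1580))*y(p) = ((-3 - 39)² - 1*(-1580))*(2*4/(1 + 4)) = ((-42)² + 1580)*(2*4/5) = (1764 + 1580)*(2*4*(⅕)) = 3344*(8/5) = 26752/5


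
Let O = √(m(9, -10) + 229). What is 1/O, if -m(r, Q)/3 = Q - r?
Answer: √286/286 ≈ 0.059131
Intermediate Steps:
m(r, Q) = -3*Q + 3*r (m(r, Q) = -3*(Q - r) = -3*Q + 3*r)
O = √286 (O = √((-3*(-10) + 3*9) + 229) = √((30 + 27) + 229) = √(57 + 229) = √286 ≈ 16.912)
1/O = 1/(√286) = √286/286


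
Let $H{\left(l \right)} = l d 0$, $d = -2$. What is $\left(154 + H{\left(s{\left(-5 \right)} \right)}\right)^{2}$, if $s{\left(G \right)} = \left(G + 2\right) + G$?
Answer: $23716$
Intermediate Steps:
$s{\left(G \right)} = 2 + 2 G$ ($s{\left(G \right)} = \left(2 + G\right) + G = 2 + 2 G$)
$H{\left(l \right)} = 0$ ($H{\left(l \right)} = l \left(-2\right) 0 = - 2 l 0 = 0$)
$\left(154 + H{\left(s{\left(-5 \right)} \right)}\right)^{2} = \left(154 + 0\right)^{2} = 154^{2} = 23716$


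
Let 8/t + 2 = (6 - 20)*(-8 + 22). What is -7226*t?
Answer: 28904/99 ≈ 291.96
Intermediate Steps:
t = -4/99 (t = 8/(-2 + (6 - 20)*(-8 + 22)) = 8/(-2 - 14*14) = 8/(-2 - 196) = 8/(-198) = 8*(-1/198) = -4/99 ≈ -0.040404)
-7226*t = -7226*(-4/99) = 28904/99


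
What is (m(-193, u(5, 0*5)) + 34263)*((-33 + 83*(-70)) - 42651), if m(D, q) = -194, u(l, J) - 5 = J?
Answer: -1652142086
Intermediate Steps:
u(l, J) = 5 + J
(m(-193, u(5, 0*5)) + 34263)*((-33 + 83*(-70)) - 42651) = (-194 + 34263)*((-33 + 83*(-70)) - 42651) = 34069*((-33 - 5810) - 42651) = 34069*(-5843 - 42651) = 34069*(-48494) = -1652142086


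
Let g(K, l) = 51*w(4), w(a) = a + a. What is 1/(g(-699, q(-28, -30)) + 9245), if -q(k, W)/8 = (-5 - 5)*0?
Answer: 1/9653 ≈ 0.00010359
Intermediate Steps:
q(k, W) = 0 (q(k, W) = -8*(-5 - 5)*0 = -(-80)*0 = -8*0 = 0)
w(a) = 2*a
g(K, l) = 408 (g(K, l) = 51*(2*4) = 51*8 = 408)
1/(g(-699, q(-28, -30)) + 9245) = 1/(408 + 9245) = 1/9653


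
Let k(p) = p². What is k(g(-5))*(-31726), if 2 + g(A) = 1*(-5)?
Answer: -1554574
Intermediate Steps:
g(A) = -7 (g(A) = -2 + 1*(-5) = -2 - 5 = -7)
k(g(-5))*(-31726) = (-7)²*(-31726) = 49*(-31726) = -1554574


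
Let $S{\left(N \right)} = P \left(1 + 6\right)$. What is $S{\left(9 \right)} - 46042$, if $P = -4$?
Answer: $-46070$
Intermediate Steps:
$S{\left(N \right)} = -28$ ($S{\left(N \right)} = - 4 \left(1 + 6\right) = \left(-4\right) 7 = -28$)
$S{\left(9 \right)} - 46042 = -28 - 46042 = -46070$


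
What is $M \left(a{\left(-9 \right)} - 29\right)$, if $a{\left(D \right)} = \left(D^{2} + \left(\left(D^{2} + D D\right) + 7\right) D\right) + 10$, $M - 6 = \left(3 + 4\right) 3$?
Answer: $-39393$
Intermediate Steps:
$M = 27$ ($M = 6 + \left(3 + 4\right) 3 = 6 + 7 \cdot 3 = 6 + 21 = 27$)
$a{\left(D \right)} = 10 + D^{2} + D \left(7 + 2 D^{2}\right)$ ($a{\left(D \right)} = \left(D^{2} + \left(\left(D^{2} + D^{2}\right) + 7\right) D\right) + 10 = \left(D^{2} + \left(2 D^{2} + 7\right) D\right) + 10 = \left(D^{2} + \left(7 + 2 D^{2}\right) D\right) + 10 = \left(D^{2} + D \left(7 + 2 D^{2}\right)\right) + 10 = 10 + D^{2} + D \left(7 + 2 D^{2}\right)$)
$M \left(a{\left(-9 \right)} - 29\right) = 27 \left(\left(10 + \left(-9\right)^{2} + 2 \left(-9\right)^{3} + 7 \left(-9\right)\right) - 29\right) = 27 \left(\left(10 + 81 + 2 \left(-729\right) - 63\right) - 29\right) = 27 \left(\left(10 + 81 - 1458 - 63\right) - 29\right) = 27 \left(-1430 - 29\right) = 27 \left(-1459\right) = -39393$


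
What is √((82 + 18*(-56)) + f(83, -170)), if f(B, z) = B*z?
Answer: 2*I*√3759 ≈ 122.62*I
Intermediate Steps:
√((82 + 18*(-56)) + f(83, -170)) = √((82 + 18*(-56)) + 83*(-170)) = √((82 - 1008) - 14110) = √(-926 - 14110) = √(-15036) = 2*I*√3759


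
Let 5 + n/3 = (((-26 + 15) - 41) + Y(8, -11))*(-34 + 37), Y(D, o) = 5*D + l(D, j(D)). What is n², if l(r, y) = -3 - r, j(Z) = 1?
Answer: 49284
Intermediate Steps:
Y(D, o) = -3 + 4*D (Y(D, o) = 5*D + (-3 - D) = -3 + 4*D)
n = -222 (n = -15 + 3*((((-26 + 15) - 41) + (-3 + 4*8))*(-34 + 37)) = -15 + 3*(((-11 - 41) + (-3 + 32))*3) = -15 + 3*((-52 + 29)*3) = -15 + 3*(-23*3) = -15 + 3*(-69) = -15 - 207 = -222)
n² = (-222)² = 49284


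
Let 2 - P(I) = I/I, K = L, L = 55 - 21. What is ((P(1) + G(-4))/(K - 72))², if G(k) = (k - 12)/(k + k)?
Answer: 9/1444 ≈ 0.0062327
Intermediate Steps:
L = 34
K = 34
P(I) = 1 (P(I) = 2 - I/I = 2 - 1*1 = 2 - 1 = 1)
G(k) = (-12 + k)/(2*k) (G(k) = (-12 + k)/((2*k)) = (-12 + k)*(1/(2*k)) = (-12 + k)/(2*k))
((P(1) + G(-4))/(K - 72))² = ((1 + (½)*(-12 - 4)/(-4))/(34 - 72))² = ((1 + (½)*(-¼)*(-16))/(-38))² = ((1 + 2)*(-1/38))² = (3*(-1/38))² = (-3/38)² = 9/1444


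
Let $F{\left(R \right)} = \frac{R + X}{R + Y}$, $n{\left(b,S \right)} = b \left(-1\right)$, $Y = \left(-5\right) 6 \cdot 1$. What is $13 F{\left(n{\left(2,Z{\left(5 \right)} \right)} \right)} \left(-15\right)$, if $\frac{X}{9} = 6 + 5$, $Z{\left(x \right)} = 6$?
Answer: $\frac{18915}{32} \approx 591.09$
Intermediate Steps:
$X = 99$ ($X = 9 \left(6 + 5\right) = 9 \cdot 11 = 99$)
$Y = -30$ ($Y = \left(-30\right) 1 = -30$)
$n{\left(b,S \right)} = - b$
$F{\left(R \right)} = \frac{99 + R}{-30 + R}$ ($F{\left(R \right)} = \frac{R + 99}{R - 30} = \frac{99 + R}{-30 + R}$)
$13 F{\left(n{\left(2,Z{\left(5 \right)} \right)} \right)} \left(-15\right) = 13 \frac{99 - 2}{-30 - 2} \left(-15\right) = 13 \frac{1}{-32} \cdot 97 \left(-15\right) = 13 \left(\left(- \frac{1}{32}\right) 97\right) \left(-15\right) = 13 \left(- \frac{97}{32}\right) \left(-15\right) = \left(- \frac{1261}{32}\right) \left(-15\right) = \frac{18915}{32}$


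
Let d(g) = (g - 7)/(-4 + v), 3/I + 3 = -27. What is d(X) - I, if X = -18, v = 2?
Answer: 63/5 ≈ 12.600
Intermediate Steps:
I = -⅒ (I = 3/(-3 - 27) = 3/(-30) = 3*(-1/30) = -⅒ ≈ -0.10000)
d(g) = 7/2 - g/2 (d(g) = (g - 7)/(-4 + 2) = (-7 + g)/(-2) = (-7 + g)*(-½) = 7/2 - g/2)
d(X) - I = (7/2 - ½*(-18)) - 1*(-⅒) = (7/2 + 9) + ⅒ = 25/2 + ⅒ = 63/5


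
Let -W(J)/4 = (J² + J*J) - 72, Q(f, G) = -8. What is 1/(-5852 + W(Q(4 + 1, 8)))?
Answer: -1/6076 ≈ -0.00016458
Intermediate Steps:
W(J) = 288 - 8*J² (W(J) = -4*((J² + J*J) - 72) = -4*((J² + J²) - 72) = -4*(2*J² - 72) = -4*(-72 + 2*J²) = 288 - 8*J²)
1/(-5852 + W(Q(4 + 1, 8))) = 1/(-5852 + (288 - 8*(-8)²)) = 1/(-5852 + (288 - 8*64)) = 1/(-5852 + (288 - 512)) = 1/(-5852 - 224) = 1/(-6076) = -1/6076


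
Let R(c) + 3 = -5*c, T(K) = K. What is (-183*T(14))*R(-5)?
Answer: -56364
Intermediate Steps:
R(c) = -3 - 5*c
(-183*T(14))*R(-5) = (-183*14)*(-3 - 5*(-5)) = -2562*(-3 + 25) = -2562*22 = -56364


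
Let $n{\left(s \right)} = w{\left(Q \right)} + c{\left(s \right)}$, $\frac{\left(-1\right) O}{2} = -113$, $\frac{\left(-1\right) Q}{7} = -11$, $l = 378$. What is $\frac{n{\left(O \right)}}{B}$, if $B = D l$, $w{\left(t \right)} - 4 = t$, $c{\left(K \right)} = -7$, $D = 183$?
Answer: $\frac{37}{34587} \approx 0.0010698$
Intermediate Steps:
$Q = 77$ ($Q = \left(-7\right) \left(-11\right) = 77$)
$O = 226$ ($O = \left(-2\right) \left(-113\right) = 226$)
$w{\left(t \right)} = 4 + t$
$n{\left(s \right)} = 74$ ($n{\left(s \right)} = \left(4 + 77\right) - 7 = 81 - 7 = 74$)
$B = 69174$ ($B = 183 \cdot 378 = 69174$)
$\frac{n{\left(O \right)}}{B} = \frac{74}{69174} = 74 \cdot \frac{1}{69174} = \frac{37}{34587}$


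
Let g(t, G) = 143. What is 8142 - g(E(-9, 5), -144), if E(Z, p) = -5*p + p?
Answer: 7999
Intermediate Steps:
E(Z, p) = -4*p
8142 - g(E(-9, 5), -144) = 8142 - 1*143 = 8142 - 143 = 7999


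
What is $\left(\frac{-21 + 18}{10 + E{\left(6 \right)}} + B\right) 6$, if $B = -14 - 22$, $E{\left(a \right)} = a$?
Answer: $- \frac{1737}{8} \approx -217.13$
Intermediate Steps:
$B = -36$ ($B = -14 - 22 = -36$)
$\left(\frac{-21 + 18}{10 + E{\left(6 \right)}} + B\right) 6 = \left(\frac{-21 + 18}{10 + 6} - 36\right) 6 = \left(- \frac{3}{16} - 36\right) 6 = \left(- \frac{579}{16}\right) 6 = - \frac{1737}{8}$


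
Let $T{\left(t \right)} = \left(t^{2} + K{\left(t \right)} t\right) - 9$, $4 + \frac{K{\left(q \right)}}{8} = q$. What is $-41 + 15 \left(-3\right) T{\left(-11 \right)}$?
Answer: $-64481$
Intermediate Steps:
$K{\left(q \right)} = -32 + 8 q$
$T{\left(t \right)} = -9 + t^{2} + t \left(-32 + 8 t\right)$ ($T{\left(t \right)} = \left(t^{2} + \left(-32 + 8 t\right) t\right) - 9 = \left(t^{2} + t \left(-32 + 8 t\right)\right) - 9 = -9 + t^{2} + t \left(-32 + 8 t\right)$)
$-41 + 15 \left(-3\right) T{\left(-11 \right)} = -41 + 15 \left(-3\right) \left(-9 - -352 + 9 \left(-11\right)^{2}\right) = -41 - 45 \left(-9 + 352 + 9 \cdot 121\right) = -41 - 45 \left(-9 + 352 + 1089\right) = -41 - 64440 = -64481$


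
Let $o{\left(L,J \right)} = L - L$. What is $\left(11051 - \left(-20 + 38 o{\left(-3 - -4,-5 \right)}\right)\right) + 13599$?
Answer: $24670$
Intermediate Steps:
$o{\left(L,J \right)} = 0$
$\left(11051 - \left(-20 + 38 o{\left(-3 - -4,-5 \right)}\right)\right) + 13599 = \left(11051 + \left(\left(-38\right) 0 + 20\right)\right) + 13599 = \left(11051 + \left(0 + 20\right)\right) + 13599 = \left(11051 + 20\right) + 13599 = 11071 + 13599 = 24670$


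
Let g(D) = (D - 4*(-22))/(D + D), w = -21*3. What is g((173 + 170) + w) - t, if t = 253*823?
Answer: -7287642/35 ≈ -2.0822e+5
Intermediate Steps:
w = -63
t = 208219
g(D) = (88 + D)/(2*D) (g(D) = (D + 88)/((2*D)) = (88 + D)*(1/(2*D)) = (88 + D)/(2*D))
g((173 + 170) + w) - t = (88 + ((173 + 170) - 63))/(2*((173 + 170) - 63)) - 1*208219 = (88 + (343 - 63))/(2*(343 - 63)) - 208219 = (1/2)*(88 + 280)/280 - 208219 = (1/2)*(1/280)*368 - 208219 = 23/35 - 208219 = -7287642/35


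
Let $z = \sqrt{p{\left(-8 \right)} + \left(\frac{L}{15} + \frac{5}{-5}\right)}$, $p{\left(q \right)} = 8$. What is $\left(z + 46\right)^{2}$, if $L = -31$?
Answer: $\frac{\left(690 + \sqrt{1110}\right)^{2}}{225} \approx 2325.3$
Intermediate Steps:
$z = \frac{\sqrt{1110}}{15}$ ($z = \sqrt{8 + \left(- \frac{31}{15} + \frac{5}{-5}\right)} = \sqrt{8 + \left(\left(-31\right) \frac{1}{15} + 5 \left(- \frac{1}{5}\right)\right)} = \sqrt{8 - \frac{46}{15}} = \sqrt{\frac{74}{15}} = \frac{\sqrt{1110}}{15} \approx 2.2211$)
$\left(z + 46\right)^{2} = \left(\frac{\sqrt{1110}}{15} + 46\right)^{2} = \left(46 + \frac{\sqrt{1110}}{15}\right)^{2}$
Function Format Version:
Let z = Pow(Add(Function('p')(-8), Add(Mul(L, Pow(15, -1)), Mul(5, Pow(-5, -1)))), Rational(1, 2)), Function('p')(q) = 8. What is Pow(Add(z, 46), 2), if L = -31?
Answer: Mul(Rational(1, 225), Pow(Add(690, Pow(1110, Rational(1, 2))), 2)) ≈ 2325.3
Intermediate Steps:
z = Mul(Rational(1, 15), Pow(1110, Rational(1, 2))) (z = Pow(Add(8, Add(Mul(-31, Pow(15, -1)), Mul(5, Pow(-5, -1)))), Rational(1, 2)) = Pow(Add(8, Add(Mul(-31, Rational(1, 15)), Mul(5, Rational(-1, 5)))), Rational(1, 2)) = Pow(Add(8, Add(Rational(-31, 15), -1)), Rational(1, 2)) = Pow(Add(8, Rational(-46, 15)), Rational(1, 2)) = Pow(Rational(74, 15), Rational(1, 2)) = Mul(Rational(1, 15), Pow(1110, Rational(1, 2))) ≈ 2.2211)
Pow(Add(z, 46), 2) = Pow(Add(Mul(Rational(1, 15), Pow(1110, Rational(1, 2))), 46), 2) = Pow(Add(46, Mul(Rational(1, 15), Pow(1110, Rational(1, 2)))), 2)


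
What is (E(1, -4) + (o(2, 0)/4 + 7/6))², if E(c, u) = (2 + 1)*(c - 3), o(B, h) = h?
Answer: 841/36 ≈ 23.361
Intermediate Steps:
E(c, u) = -9 + 3*c (E(c, u) = 3*(-3 + c) = -9 + 3*c)
(E(1, -4) + (o(2, 0)/4 + 7/6))² = ((-9 + 3*1) + (0/4 + 7/6))² = ((-9 + 3) + (0*(¼) + 7*(⅙)))² = (-6 + (0 + 7/6))² = (-6 + 7/6)² = (-29/6)² = 841/36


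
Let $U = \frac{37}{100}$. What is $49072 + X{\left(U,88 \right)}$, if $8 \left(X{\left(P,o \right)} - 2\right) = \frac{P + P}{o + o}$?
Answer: $\frac{3454809637}{70400} \approx 49074.0$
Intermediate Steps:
$U = \frac{37}{100}$ ($U = 37 \cdot \frac{1}{100} = \frac{37}{100} \approx 0.37$)
$X{\left(P,o \right)} = 2 + \frac{P}{8 o}$ ($X{\left(P,o \right)} = 2 + \frac{\left(P + P\right) \frac{1}{o + o}}{8} = 2 + \frac{2 P \frac{1}{2 o}}{8} = 2 + \frac{P \frac{1}{o}}{8} = 2 + \frac{P}{8 o}$)
$49072 + X{\left(U,88 \right)} = 49072 + \left(2 + \frac{1}{8} \cdot \frac{37}{100} \cdot \frac{1}{88}\right) = 49072 + \left(2 + \frac{37}{70400}\right) = 49072 + \frac{140837}{70400} = \frac{3454809637}{70400}$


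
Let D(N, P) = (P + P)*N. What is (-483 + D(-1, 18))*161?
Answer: -83559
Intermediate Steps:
D(N, P) = 2*N*P (D(N, P) = (2*P)*N = 2*N*P)
(-483 + D(-1, 18))*161 = (-483 + 2*(-1)*18)*161 = (-483 - 36)*161 = -519*161 = -83559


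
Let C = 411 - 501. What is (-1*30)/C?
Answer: ⅓ ≈ 0.33333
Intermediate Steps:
C = -90
(-1*30)/C = -1*30/(-90) = -30*(-1/90) = ⅓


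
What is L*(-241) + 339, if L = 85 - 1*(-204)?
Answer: -69310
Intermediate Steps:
L = 289 (L = 85 + 204 = 289)
L*(-241) + 339 = 289*(-241) + 339 = -69649 + 339 = -69310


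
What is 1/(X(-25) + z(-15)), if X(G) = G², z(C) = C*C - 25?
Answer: 1/825 ≈ 0.0012121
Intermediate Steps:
z(C) = -25 + C² (z(C) = C² - 25 = -25 + C²)
1/(X(-25) + z(-15)) = 1/((-25)² + (-25 + (-15)²)) = 1/(625 + (-25 + 225)) = 1/(625 + 200) = 1/825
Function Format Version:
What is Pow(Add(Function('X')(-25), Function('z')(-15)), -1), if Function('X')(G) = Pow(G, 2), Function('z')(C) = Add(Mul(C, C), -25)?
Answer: Rational(1, 825) ≈ 0.0012121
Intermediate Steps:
Function('z')(C) = Add(-25, Pow(C, 2)) (Function('z')(C) = Add(Pow(C, 2), -25) = Add(-25, Pow(C, 2)))
Pow(Add(Function('X')(-25), Function('z')(-15)), -1) = Pow(Add(Pow(-25, 2), Add(-25, Pow(-15, 2))), -1) = Pow(Add(625, Add(-25, 225)), -1) = Pow(Add(625, 200), -1) = Pow(825, -1) = Rational(1, 825)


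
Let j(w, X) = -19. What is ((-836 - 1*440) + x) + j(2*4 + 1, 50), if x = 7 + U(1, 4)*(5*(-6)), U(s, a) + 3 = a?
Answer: -1318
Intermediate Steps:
U(s, a) = -3 + a
x = -23 (x = 7 + (-3 + 4)*(5*(-6)) = 7 + 1*(-30) = 7 - 30 = -23)
((-836 - 1*440) + x) + j(2*4 + 1, 50) = ((-836 - 1*440) - 23) - 19 = ((-836 - 440) - 23) - 19 = (-1276 - 23) - 19 = -1299 - 19 = -1318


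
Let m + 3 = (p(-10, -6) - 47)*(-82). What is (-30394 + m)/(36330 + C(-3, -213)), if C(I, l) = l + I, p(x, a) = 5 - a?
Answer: -27445/36114 ≈ -0.75995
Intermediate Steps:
m = 2949 (m = -3 + ((5 - 1*(-6)) - 47)*(-82) = -3 + ((5 + 6) - 47)*(-82) = -3 + (11 - 47)*(-82) = -3 - 36*(-82) = -3 + 2952 = 2949)
C(I, l) = I + l
(-30394 + m)/(36330 + C(-3, -213)) = (-30394 + 2949)/(36330 + (-3 - 213)) = -27445/(36330 - 216) = -27445/36114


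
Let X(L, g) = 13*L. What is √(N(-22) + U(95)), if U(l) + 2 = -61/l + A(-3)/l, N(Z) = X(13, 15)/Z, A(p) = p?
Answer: I*√45233870/2090 ≈ 3.218*I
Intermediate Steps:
N(Z) = 169/Z (N(Z) = (13*13)/Z = 169/Z)
U(l) = -2 - 64/l (U(l) = -2 + (-61/l - 3/l) = -2 - 64/l)
√(N(-22) + U(95)) = √(169/(-22) + (-2 - 64/95)) = √(169*(-1/22) + (-2 - 64*1/95)) = √(-169/22 + (-2 - 64/95)) = √(-169/22 - 254/95) = √(-21643/2090) = I*√45233870/2090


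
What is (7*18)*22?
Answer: 2772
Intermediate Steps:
(7*18)*22 = 126*22 = 2772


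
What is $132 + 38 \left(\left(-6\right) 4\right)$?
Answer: $-780$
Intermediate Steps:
$132 + 38 \left(\left(-6\right) 4\right) = 132 + 38 \left(-24\right) = 132 - 912 = -780$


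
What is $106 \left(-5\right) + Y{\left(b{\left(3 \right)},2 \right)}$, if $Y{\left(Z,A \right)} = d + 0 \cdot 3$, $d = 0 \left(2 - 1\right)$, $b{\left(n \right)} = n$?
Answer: $-530$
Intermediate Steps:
$d = 0$ ($d = 0 \cdot 1 = 0$)
$Y{\left(Z,A \right)} = 0$ ($Y{\left(Z,A \right)} = 0 + 0 \cdot 3 = 0 + 0 = 0$)
$106 \left(-5\right) + Y{\left(b{\left(3 \right)},2 \right)} = 106 \left(-5\right) + 0 = -530 + 0 = -530$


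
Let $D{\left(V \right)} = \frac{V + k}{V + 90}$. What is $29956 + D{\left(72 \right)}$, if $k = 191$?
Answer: $\frac{4853135}{162} \approx 29958.0$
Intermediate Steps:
$D{\left(V \right)} = \frac{191 + V}{90 + V}$ ($D{\left(V \right)} = \frac{V + 191}{V + 90} = \frac{191 + V}{90 + V}$)
$29956 + D{\left(72 \right)} = 29956 + \frac{191 + 72}{90 + 72} = 29956 + \frac{1}{162} \cdot 263 = 29956 + \frac{263}{162} = \frac{4853135}{162}$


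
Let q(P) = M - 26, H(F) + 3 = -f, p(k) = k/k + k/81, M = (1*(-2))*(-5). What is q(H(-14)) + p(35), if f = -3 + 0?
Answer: -1180/81 ≈ -14.568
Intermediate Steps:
M = 10 (M = -2*(-5) = 10)
f = -3
p(k) = 1 + k/81 (p(k) = 1 + k*(1/81) = 1 + k/81)
H(F) = 0 (H(F) = -3 - 1*(-3) = -3 + 3 = 0)
q(P) = -16 (q(P) = 10 - 26 = -16)
q(H(-14)) + p(35) = -16 + (1 + (1/81)*35) = -16 + (1 + 35/81) = -16 + 116/81 = -1180/81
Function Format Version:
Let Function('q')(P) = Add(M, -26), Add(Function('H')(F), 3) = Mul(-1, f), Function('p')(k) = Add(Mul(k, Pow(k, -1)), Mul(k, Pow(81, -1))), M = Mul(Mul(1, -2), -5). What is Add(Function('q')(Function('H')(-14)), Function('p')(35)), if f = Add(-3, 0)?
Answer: Rational(-1180, 81) ≈ -14.568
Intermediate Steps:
M = 10 (M = Mul(-2, -5) = 10)
f = -3
Function('p')(k) = Add(1, Mul(Rational(1, 81), k)) (Function('p')(k) = Add(1, Mul(k, Rational(1, 81))) = Add(1, Mul(Rational(1, 81), k)))
Function('H')(F) = 0 (Function('H')(F) = Add(-3, Mul(-1, -3)) = Add(-3, 3) = 0)
Function('q')(P) = -16 (Function('q')(P) = Add(10, -26) = -16)
Add(Function('q')(Function('H')(-14)), Function('p')(35)) = Add(-16, Add(1, Mul(Rational(1, 81), 35))) = Add(-16, Add(1, Rational(35, 81))) = Add(-16, Rational(116, 81)) = Rational(-1180, 81)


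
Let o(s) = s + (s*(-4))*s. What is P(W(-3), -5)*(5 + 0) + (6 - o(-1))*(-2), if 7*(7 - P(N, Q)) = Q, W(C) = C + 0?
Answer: 116/7 ≈ 16.571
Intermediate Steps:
W(C) = C
P(N, Q) = 7 - Q/7
o(s) = s - 4*s² (o(s) = s + (-4*s)*s = s - 4*s²)
P(W(-3), -5)*(5 + 0) + (6 - o(-1))*(-2) = (7 - ⅐*(-5))*(5 + 0) + (6 - (-1)*(1 - 4*(-1)))*(-2) = (7 + 5/7)*5 + (6 - (-1)*(1 + 4))*(-2) = (54/7)*5 + (6 - (-1)*5)*(-2) = 270/7 + (6 - 1*(-5))*(-2) = 270/7 + (6 + 5)*(-2) = 270/7 + 11*(-2) = 270/7 - 22 = 116/7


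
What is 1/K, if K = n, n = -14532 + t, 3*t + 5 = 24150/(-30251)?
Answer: -90753/1318998001 ≈ -6.8804e-5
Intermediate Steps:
t = -175405/90753 (t = -5/3 + (24150/(-30251))/3 = -5/3 + (24150*(-1/30251))/3 = -5/3 + (⅓)*(-24150/30251) = -5/3 - 8050/30251 = -175405/90753 ≈ -1.9328)
n = -1318998001/90753 (n = -14532 - 175405/90753 = -1318998001/90753 ≈ -14534.)
K = -1318998001/90753 ≈ -14534.
1/K = 1/(-1318998001/90753) = -90753/1318998001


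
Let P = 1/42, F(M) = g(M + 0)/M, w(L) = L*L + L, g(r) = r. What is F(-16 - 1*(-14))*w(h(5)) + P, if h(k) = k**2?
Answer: 27301/42 ≈ 650.02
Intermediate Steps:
w(L) = L + L**2 (w(L) = L**2 + L = L + L**2)
F(M) = 1 (F(M) = (M + 0)/M = M/M = 1)
P = 1/42 ≈ 0.023810
F(-16 - 1*(-14))*w(h(5)) + P = 1*(5**2*(1 + 5**2)) + 1/42 = 1*(25*(1 + 25)) + 1/42 = 1*(25*26) + 1/42 = 1*650 + 1/42 = 650 + 1/42 = 27301/42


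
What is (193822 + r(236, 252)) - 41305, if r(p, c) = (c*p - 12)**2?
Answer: 3535644117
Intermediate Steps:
r(p, c) = (-12 + c*p)**2
(193822 + r(236, 252)) - 41305 = (193822 + (-12 + 252*236)**2) - 41305 = (193822 + (-12 + 59472)**2) - 41305 = (193822 + 59460**2) - 41305 = (193822 + 3535491600) - 41305 = 3535685422 - 41305 = 3535644117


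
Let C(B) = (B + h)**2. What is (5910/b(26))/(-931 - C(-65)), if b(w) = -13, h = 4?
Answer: 2955/30238 ≈ 0.097725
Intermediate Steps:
C(B) = (4 + B)**2 (C(B) = (B + 4)**2 = (4 + B)**2)
(5910/b(26))/(-931 - C(-65)) = (5910/(-13))/(-931 - (4 - 65)**2) = (5910*(-1/13))/(-931 - 1*(-61)**2) = -5910/(13*(-931 - 1*3721)) = -5910/(13*(-931 - 3721)) = -5910/13/(-4652) = -5910/13*(-1/4652) = 2955/30238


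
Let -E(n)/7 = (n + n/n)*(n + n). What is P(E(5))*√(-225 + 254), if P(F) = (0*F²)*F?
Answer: 0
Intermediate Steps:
E(n) = -14*n*(1 + n) (E(n) = -7*(n + n/n)*(n + n) = -7*(n + 1)*2*n = -7*(1 + n)*2*n = -14*n*(1 + n))
P(F) = 0 (P(F) = 0*F = 0)
P(E(5))*√(-225 + 254) = 0*√(-225 + 254) = 0*√29 = 0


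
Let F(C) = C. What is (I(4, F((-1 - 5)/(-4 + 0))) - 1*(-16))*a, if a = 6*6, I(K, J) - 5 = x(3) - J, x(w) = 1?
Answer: 738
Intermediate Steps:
I(K, J) = 6 - J (I(K, J) = 5 + (1 - J) = 6 - J)
a = 36
(I(4, F((-1 - 5)/(-4 + 0))) - 1*(-16))*a = ((6 - (-1 - 5)/(-4 + 0)) - 1*(-16))*36 = ((6 - (-6)/(-4)) + 16)*36 = ((6 - (-6)*(-1)/4) + 16)*36 = ((6 - 1*3/2) + 16)*36 = ((6 - 3/2) + 16)*36 = (9/2 + 16)*36 = (41/2)*36 = 738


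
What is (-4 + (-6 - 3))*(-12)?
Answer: 156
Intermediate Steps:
(-4 + (-6 - 3))*(-12) = (-4 - 9)*(-12) = -13*(-12) = 156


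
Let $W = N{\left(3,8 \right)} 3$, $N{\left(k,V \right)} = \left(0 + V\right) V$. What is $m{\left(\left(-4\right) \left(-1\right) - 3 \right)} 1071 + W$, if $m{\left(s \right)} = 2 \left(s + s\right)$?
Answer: $4476$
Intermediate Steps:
$N{\left(k,V \right)} = V^{2}$ ($N{\left(k,V \right)} = V V = V^{2}$)
$W = 192$ ($W = 8^{2} \cdot 3 = 64 \cdot 3 = 192$)
$m{\left(s \right)} = 4 s$ ($m{\left(s \right)} = 2 \cdot 2 s = 4 s$)
$m{\left(\left(-4\right) \left(-1\right) - 3 \right)} 1071 + W = 4 \left(\left(-4\right) \left(-1\right) - 3\right) 1071 + 192 = 4 \left(4 - 3\right) 1071 + 192 = 4 \cdot 1 \cdot 1071 + 192 = 4 \cdot 1071 + 192 = 4284 + 192 = 4476$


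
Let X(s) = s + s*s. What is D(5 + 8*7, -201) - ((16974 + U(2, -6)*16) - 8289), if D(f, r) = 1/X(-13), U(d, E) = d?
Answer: -1359851/156 ≈ -8717.0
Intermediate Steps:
X(s) = s + s²
D(f, r) = 1/156 (D(f, r) = 1/(-13*(1 - 13)) = 1/(-13*(-12)) = 1/156)
D(5 + 8*7, -201) - ((16974 + U(2, -6)*16) - 8289) = 1/156 - ((16974 + 2*16) - 8289) = 1/156 - ((16974 + 32) - 8289) = 1/156 - (17006 - 8289) = 1/156 - 1*8717 = 1/156 - 8717 = -1359851/156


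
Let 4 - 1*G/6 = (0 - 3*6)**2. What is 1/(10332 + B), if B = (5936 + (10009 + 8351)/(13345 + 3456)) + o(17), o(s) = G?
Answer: 16801/241079108 ≈ 6.9691e-5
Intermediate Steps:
G = -1920 (G = 24 - 6*(0 - 3*6)**2 = 24 - 6*(0 - 18)**2 = 24 - 6*(-18)**2 = 24 - 6*324 = 24 - 1944 = -1920)
o(s) = -1920
B = 67491176/16801 (B = (5936 + (10009 + 8351)/(13345 + 3456)) - 1920 = (5936 + 18360/16801) - 1920 = 99749096/16801 - 1920 = 67491176/16801 ≈ 4017.1)
1/(10332 + B) = 1/(10332 + 67491176/16801) = 1/(241079108/16801) = 16801/241079108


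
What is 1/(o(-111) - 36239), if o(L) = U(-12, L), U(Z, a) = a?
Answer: -1/36350 ≈ -2.7510e-5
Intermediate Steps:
o(L) = L
1/(o(-111) - 36239) = 1/(-111 - 36239) = 1/(-36350) = -1/36350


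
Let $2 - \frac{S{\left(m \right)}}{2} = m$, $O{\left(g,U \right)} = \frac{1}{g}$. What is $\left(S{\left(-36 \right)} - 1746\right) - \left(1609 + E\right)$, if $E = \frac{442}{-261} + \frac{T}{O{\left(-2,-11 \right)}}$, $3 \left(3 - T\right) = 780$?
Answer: $- \frac{989531}{261} \approx -3791.3$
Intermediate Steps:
$T = -257$ ($T = 3 - 260 = -257$)
$S{\left(m \right)} = 4 - 2 m$
$E = \frac{133712}{261}$ ($E = \frac{442}{-261} - \frac{257}{\frac{1}{-2}} = 442 \left(- \frac{1}{261}\right) - \frac{257}{- \frac{1}{2}} = - \frac{442}{261} - -514 = - \frac{442}{261} + 514 = \frac{133712}{261} \approx 512.31$)
$\left(S{\left(-36 \right)} - 1746\right) - \left(1609 + E\right) = \left(\left(4 - -72\right) - 1746\right) - \frac{553661}{261} = \left(\left(4 + 72\right) - 1746\right) - \frac{553661}{261} = \left(76 - 1746\right) - \frac{553661}{261} = -1670 - \frac{553661}{261} = - \frac{989531}{261}$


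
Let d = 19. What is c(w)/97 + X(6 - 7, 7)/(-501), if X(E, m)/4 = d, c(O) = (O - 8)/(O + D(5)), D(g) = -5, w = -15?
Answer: -135917/971940 ≈ -0.13984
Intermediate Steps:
c(O) = (-8 + O)/(-5 + O) (c(O) = (O - 8)/(O - 5) = (-8 + O)/(-5 + O))
X(E, m) = 76 (X(E, m) = 4*19 = 76)
c(w)/97 + X(6 - 7, 7)/(-501) = ((-8 - 15)/(-5 - 15))/97 + 76/(-501) = (-23/(-20))*(1/97) + 76*(-1/501) = -1/20*(-23)*(1/97) - 76/501 = (23/20)*(1/97) - 76/501 = 23/1940 - 76/501 = -135917/971940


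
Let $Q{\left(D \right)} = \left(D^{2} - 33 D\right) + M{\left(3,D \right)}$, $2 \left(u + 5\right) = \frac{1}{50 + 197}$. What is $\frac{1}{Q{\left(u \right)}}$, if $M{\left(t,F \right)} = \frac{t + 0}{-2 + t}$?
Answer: $\frac{244036}{47077707} \approx 0.0051837$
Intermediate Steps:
$u = - \frac{2469}{494}$ ($u = -5 + \frac{1}{2 \left(50 + 197\right)} = -5 + \frac{1}{2 \cdot 247} = -5 + \frac{1}{2} \cdot \frac{1}{247} = -5 + \frac{1}{494} = - \frac{2469}{494} \approx -4.998$)
$M{\left(t,F \right)} = \frac{t}{-2 + t}$
$Q{\left(D \right)} = 3 + D^{2} - 33 D$ ($Q{\left(D \right)} = \left(D^{2} - 33 D\right) + \frac{3}{-2 + 3} = \left(D^{2} - 33 D\right) + \frac{3}{1} = \left(D^{2} - 33 D\right) + 3 \cdot 1 = \left(D^{2} - 33 D\right) + 3 = 3 + D^{2} - 33 D$)
$\frac{1}{Q{\left(u \right)}} = \frac{1}{3 + \left(- \frac{2469}{494}\right)^{2} - - \frac{81477}{494}} = \frac{1}{3 + \frac{6095961}{244036} + \frac{81477}{494}} = \frac{1}{\frac{47077707}{244036}} = \frac{244036}{47077707}$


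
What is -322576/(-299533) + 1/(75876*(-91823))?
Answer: 2247439232238515/2086894919770284 ≈ 1.0769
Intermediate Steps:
-322576/(-299533) + 1/(75876*(-91823)) = -322576*(-1/299533) + (1/75876)*(-1/91823) = 322576/299533 - 1/6967161948 = 2247439232238515/2086894919770284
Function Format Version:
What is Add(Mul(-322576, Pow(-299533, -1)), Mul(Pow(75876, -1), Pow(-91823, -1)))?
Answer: Rational(2247439232238515, 2086894919770284) ≈ 1.0769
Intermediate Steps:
Add(Mul(-322576, Pow(-299533, -1)), Mul(Pow(75876, -1), Pow(-91823, -1))) = Add(Mul(-322576, Rational(-1, 299533)), Mul(Rational(1, 75876), Rational(-1, 91823))) = Add(Rational(322576, 299533), Rational(-1, 6967161948)) = Rational(2247439232238515, 2086894919770284)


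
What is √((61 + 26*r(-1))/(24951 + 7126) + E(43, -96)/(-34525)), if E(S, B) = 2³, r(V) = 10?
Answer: √479569765213333/221491685 ≈ 0.098871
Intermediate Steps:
E(S, B) = 8
√((61 + 26*r(-1))/(24951 + 7126) + E(43, -96)/(-34525)) = √((61 + 26*10)/(24951 + 7126) + 8/(-34525)) = √((61 + 260)/32077 + 8*(-1/34525)) = √(321*(1/32077) - 8/34525) = √(321/32077 - 8/34525) = √(10825909/1107458425) = √479569765213333/221491685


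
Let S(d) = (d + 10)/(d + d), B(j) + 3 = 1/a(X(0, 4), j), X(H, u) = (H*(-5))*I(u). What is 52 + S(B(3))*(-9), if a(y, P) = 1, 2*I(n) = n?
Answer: 70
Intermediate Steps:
I(n) = n/2
X(H, u) = -5*H*u/2 (X(H, u) = (H*(-5))*(u/2) = (-5*H)*(u/2) = -5*H*u/2)
B(j) = -2 (B(j) = -3 + 1/1 = -3 + 1 = -2)
S(d) = (10 + d)/(2*d) (S(d) = (10 + d)/((2*d)) = (10 + d)*(1/(2*d)) = (10 + d)/(2*d))
52 + S(B(3))*(-9) = 52 + ((½)*(10 - 2)/(-2))*(-9) = 52 + ((½)*(-½)*8)*(-9) = 52 - 2*(-9) = 52 + 18 = 70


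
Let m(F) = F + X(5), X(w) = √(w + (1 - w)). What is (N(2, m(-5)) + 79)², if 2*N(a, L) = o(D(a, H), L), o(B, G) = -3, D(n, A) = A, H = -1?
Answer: 24025/4 ≈ 6006.3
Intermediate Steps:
X(w) = 1 (X(w) = √1 = 1)
m(F) = 1 + F (m(F) = F + 1 = 1 + F)
N(a, L) = -3/2 (N(a, L) = (½)*(-3) = -3/2)
(N(2, m(-5)) + 79)² = (-3/2 + 79)² = (155/2)² = 24025/4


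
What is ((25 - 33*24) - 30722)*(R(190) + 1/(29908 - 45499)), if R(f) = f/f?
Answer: -490913510/15591 ≈ -31487.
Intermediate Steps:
R(f) = 1
((25 - 33*24) - 30722)*(R(190) + 1/(29908 - 45499)) = ((25 - 33*24) - 30722)*(1 + 1/(29908 - 45499)) = ((25 - 792) - 30722)*(1 + 1/(-15591)) = (-767 - 30722)*(1 - 1/15591) = -31489*15590/15591 = -490913510/15591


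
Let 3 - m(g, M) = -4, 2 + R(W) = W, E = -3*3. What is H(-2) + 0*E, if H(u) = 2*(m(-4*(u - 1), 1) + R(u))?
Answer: 6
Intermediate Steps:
E = -9
R(W) = -2 + W
m(g, M) = 7 (m(g, M) = 3 - 1*(-4) = 3 + 4 = 7)
H(u) = 10 + 2*u (H(u) = 2*(7 + (-2 + u)) = 2*(5 + u) = 10 + 2*u)
H(-2) + 0*E = (10 + 2*(-2)) + 0*(-9) = (10 - 4) + 0 = 6 + 0 = 6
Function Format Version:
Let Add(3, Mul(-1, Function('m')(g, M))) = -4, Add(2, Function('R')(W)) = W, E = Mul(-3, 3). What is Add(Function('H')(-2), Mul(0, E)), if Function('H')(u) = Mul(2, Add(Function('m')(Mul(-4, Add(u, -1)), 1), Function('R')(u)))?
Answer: 6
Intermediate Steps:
E = -9
Function('R')(W) = Add(-2, W)
Function('m')(g, M) = 7 (Function('m')(g, M) = Add(3, Mul(-1, -4)) = Add(3, 4) = 7)
Function('H')(u) = Add(10, Mul(2, u)) (Function('H')(u) = Mul(2, Add(7, Add(-2, u))) = Mul(2, Add(5, u)) = Add(10, Mul(2, u)))
Add(Function('H')(-2), Mul(0, E)) = Add(Add(10, Mul(2, -2)), Mul(0, -9)) = Add(Add(10, -4), 0) = Add(6, 0) = 6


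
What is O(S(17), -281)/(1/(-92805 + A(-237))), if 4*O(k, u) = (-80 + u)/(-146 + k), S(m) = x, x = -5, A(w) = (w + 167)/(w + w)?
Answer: -3970052375/71574 ≈ -55468.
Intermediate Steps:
A(w) = (167 + w)/(2*w) (A(w) = (167 + w)/((2*w)) = (167 + w)*(1/(2*w)) = (167 + w)/(2*w))
S(m) = -5
O(k, u) = (-80 + u)/(4*(-146 + k)) (O(k, u) = ((-80 + u)/(-146 + k))/4 = (-80 + u)/(4*(-146 + k)))
O(S(17), -281)/(1/(-92805 + A(-237))) = ((-80 - 281)/(4*(-146 - 5)))/(1/(-92805 + (½)*(167 - 237)/(-237))) = ((¼)*(-361)/(-151))/(1/(-92805 + (½)*(-1/237)*(-70))) = ((¼)*(-1/151)*(-361))/(1/(-92805 + 35/237)) = 361/(604*(1/(-21994750/237))) = 361/(604*(-237/21994750)) = (361/604)*(-21994750/237) = -3970052375/71574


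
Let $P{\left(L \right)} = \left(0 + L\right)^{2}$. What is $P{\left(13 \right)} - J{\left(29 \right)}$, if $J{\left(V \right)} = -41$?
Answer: $210$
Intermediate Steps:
$P{\left(L \right)} = L^{2}$
$P{\left(13 \right)} - J{\left(29 \right)} = 13^{2} - -41 = 169 + 41 = 210$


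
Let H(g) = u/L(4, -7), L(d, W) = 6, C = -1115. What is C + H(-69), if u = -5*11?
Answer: -6745/6 ≈ -1124.2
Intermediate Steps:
u = -55
H(g) = -55/6
C + H(-69) = -1115 - 55/6 = -6745/6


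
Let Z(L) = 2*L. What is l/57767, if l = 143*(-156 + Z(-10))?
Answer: -25168/57767 ≈ -0.43568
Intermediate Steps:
l = -25168 (l = 143*(-156 + 2*(-10)) = 143*(-156 - 20) = 143*(-176) = -25168)
l/57767 = -25168/57767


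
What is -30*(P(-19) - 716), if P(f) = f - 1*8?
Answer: 22290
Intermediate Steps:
P(f) = -8 + f (P(f) = f - 8 = -8 + f)
-30*(P(-19) - 716) = -30*((-8 - 19) - 716) = -30*(-27 - 716) = -30*(-743) = 22290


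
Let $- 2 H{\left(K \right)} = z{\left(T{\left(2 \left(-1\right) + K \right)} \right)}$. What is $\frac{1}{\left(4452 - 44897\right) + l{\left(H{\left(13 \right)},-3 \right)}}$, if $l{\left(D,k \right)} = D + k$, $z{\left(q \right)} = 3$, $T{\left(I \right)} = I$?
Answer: $- \frac{2}{80899} \approx -2.4722 \cdot 10^{-5}$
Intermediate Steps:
$H{\left(K \right)} = - \frac{3}{2}$ ($H{\left(K \right)} = \left(- \frac{1}{2}\right) 3 = - \frac{3}{2}$)
$\frac{1}{\left(4452 - 44897\right) + l{\left(H{\left(13 \right)},-3 \right)}} = \frac{1}{\left(4452 - 44897\right) - \frac{9}{2}} = \frac{1}{-40445 - \frac{9}{2}} = \frac{1}{- \frac{80899}{2}} = - \frac{2}{80899}$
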